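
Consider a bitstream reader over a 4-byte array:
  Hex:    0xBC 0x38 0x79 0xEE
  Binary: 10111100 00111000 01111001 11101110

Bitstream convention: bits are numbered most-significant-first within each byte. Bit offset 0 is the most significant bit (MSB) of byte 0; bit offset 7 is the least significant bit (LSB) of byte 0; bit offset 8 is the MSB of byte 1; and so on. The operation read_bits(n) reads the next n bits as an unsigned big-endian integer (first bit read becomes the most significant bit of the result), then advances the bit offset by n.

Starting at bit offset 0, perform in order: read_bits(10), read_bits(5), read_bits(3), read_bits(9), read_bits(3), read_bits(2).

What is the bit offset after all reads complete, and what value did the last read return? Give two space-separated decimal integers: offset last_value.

Answer: 32 2

Derivation:
Read 1: bits[0:10] width=10 -> value=752 (bin 1011110000); offset now 10 = byte 1 bit 2; 22 bits remain
Read 2: bits[10:15] width=5 -> value=28 (bin 11100); offset now 15 = byte 1 bit 7; 17 bits remain
Read 3: bits[15:18] width=3 -> value=1 (bin 001); offset now 18 = byte 2 bit 2; 14 bits remain
Read 4: bits[18:27] width=9 -> value=463 (bin 111001111); offset now 27 = byte 3 bit 3; 5 bits remain
Read 5: bits[27:30] width=3 -> value=3 (bin 011); offset now 30 = byte 3 bit 6; 2 bits remain
Read 6: bits[30:32] width=2 -> value=2 (bin 10); offset now 32 = byte 4 bit 0; 0 bits remain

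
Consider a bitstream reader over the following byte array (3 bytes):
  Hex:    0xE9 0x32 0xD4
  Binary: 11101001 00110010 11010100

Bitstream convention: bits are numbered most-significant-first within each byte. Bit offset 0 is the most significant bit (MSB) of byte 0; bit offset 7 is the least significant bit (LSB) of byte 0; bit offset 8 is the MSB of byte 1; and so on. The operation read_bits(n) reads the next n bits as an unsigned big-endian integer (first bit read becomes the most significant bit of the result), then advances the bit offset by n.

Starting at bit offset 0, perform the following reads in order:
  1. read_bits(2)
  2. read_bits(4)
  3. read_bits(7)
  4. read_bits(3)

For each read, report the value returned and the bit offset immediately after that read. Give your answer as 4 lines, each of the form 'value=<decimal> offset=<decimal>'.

Answer: value=3 offset=2
value=10 offset=6
value=38 offset=13
value=2 offset=16

Derivation:
Read 1: bits[0:2] width=2 -> value=3 (bin 11); offset now 2 = byte 0 bit 2; 22 bits remain
Read 2: bits[2:6] width=4 -> value=10 (bin 1010); offset now 6 = byte 0 bit 6; 18 bits remain
Read 3: bits[6:13] width=7 -> value=38 (bin 0100110); offset now 13 = byte 1 bit 5; 11 bits remain
Read 4: bits[13:16] width=3 -> value=2 (bin 010); offset now 16 = byte 2 bit 0; 8 bits remain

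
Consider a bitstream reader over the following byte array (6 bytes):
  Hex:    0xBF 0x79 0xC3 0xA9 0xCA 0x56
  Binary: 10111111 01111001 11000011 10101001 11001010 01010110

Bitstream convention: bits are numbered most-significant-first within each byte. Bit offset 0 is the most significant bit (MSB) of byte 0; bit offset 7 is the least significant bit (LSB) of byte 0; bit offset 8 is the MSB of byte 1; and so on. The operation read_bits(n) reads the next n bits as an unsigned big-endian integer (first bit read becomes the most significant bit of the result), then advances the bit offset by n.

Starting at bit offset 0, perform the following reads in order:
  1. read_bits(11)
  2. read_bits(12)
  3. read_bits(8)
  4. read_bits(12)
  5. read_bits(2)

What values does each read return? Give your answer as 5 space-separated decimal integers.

Answer: 1531 3297 212 3666 2

Derivation:
Read 1: bits[0:11] width=11 -> value=1531 (bin 10111111011); offset now 11 = byte 1 bit 3; 37 bits remain
Read 2: bits[11:23] width=12 -> value=3297 (bin 110011100001); offset now 23 = byte 2 bit 7; 25 bits remain
Read 3: bits[23:31] width=8 -> value=212 (bin 11010100); offset now 31 = byte 3 bit 7; 17 bits remain
Read 4: bits[31:43] width=12 -> value=3666 (bin 111001010010); offset now 43 = byte 5 bit 3; 5 bits remain
Read 5: bits[43:45] width=2 -> value=2 (bin 10); offset now 45 = byte 5 bit 5; 3 bits remain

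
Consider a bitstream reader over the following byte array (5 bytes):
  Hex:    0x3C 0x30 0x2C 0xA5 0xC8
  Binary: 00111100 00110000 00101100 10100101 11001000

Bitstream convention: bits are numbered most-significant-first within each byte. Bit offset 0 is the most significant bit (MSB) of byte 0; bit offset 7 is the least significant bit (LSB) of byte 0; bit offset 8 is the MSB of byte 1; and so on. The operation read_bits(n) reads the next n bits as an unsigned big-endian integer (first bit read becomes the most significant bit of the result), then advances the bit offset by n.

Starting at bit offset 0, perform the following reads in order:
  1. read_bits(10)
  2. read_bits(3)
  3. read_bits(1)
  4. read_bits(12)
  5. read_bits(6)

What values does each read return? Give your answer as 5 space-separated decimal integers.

Read 1: bits[0:10] width=10 -> value=240 (bin 0011110000); offset now 10 = byte 1 bit 2; 30 bits remain
Read 2: bits[10:13] width=3 -> value=6 (bin 110); offset now 13 = byte 1 bit 5; 27 bits remain
Read 3: bits[13:14] width=1 -> value=0 (bin 0); offset now 14 = byte 1 bit 6; 26 bits remain
Read 4: bits[14:26] width=12 -> value=178 (bin 000010110010); offset now 26 = byte 3 bit 2; 14 bits remain
Read 5: bits[26:32] width=6 -> value=37 (bin 100101); offset now 32 = byte 4 bit 0; 8 bits remain

Answer: 240 6 0 178 37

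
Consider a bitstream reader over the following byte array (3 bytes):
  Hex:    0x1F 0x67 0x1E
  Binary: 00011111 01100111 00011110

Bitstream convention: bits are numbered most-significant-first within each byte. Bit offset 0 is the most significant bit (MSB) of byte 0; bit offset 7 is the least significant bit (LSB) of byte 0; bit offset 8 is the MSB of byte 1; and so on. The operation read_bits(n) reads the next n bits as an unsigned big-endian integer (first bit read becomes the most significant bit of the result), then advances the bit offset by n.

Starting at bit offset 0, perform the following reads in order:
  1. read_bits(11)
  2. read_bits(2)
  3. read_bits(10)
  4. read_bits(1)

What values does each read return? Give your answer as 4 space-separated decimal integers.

Read 1: bits[0:11] width=11 -> value=251 (bin 00011111011); offset now 11 = byte 1 bit 3; 13 bits remain
Read 2: bits[11:13] width=2 -> value=0 (bin 00); offset now 13 = byte 1 bit 5; 11 bits remain
Read 3: bits[13:23] width=10 -> value=911 (bin 1110001111); offset now 23 = byte 2 bit 7; 1 bits remain
Read 4: bits[23:24] width=1 -> value=0 (bin 0); offset now 24 = byte 3 bit 0; 0 bits remain

Answer: 251 0 911 0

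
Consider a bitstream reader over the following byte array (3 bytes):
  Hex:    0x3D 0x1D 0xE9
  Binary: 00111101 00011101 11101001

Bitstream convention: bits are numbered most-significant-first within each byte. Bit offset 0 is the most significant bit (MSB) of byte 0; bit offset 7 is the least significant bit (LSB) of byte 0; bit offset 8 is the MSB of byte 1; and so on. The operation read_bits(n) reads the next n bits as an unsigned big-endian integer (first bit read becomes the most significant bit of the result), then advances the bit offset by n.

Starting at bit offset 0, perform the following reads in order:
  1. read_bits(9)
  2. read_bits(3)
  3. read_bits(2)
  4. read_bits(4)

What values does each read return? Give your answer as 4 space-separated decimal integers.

Read 1: bits[0:9] width=9 -> value=122 (bin 001111010); offset now 9 = byte 1 bit 1; 15 bits remain
Read 2: bits[9:12] width=3 -> value=1 (bin 001); offset now 12 = byte 1 bit 4; 12 bits remain
Read 3: bits[12:14] width=2 -> value=3 (bin 11); offset now 14 = byte 1 bit 6; 10 bits remain
Read 4: bits[14:18] width=4 -> value=7 (bin 0111); offset now 18 = byte 2 bit 2; 6 bits remain

Answer: 122 1 3 7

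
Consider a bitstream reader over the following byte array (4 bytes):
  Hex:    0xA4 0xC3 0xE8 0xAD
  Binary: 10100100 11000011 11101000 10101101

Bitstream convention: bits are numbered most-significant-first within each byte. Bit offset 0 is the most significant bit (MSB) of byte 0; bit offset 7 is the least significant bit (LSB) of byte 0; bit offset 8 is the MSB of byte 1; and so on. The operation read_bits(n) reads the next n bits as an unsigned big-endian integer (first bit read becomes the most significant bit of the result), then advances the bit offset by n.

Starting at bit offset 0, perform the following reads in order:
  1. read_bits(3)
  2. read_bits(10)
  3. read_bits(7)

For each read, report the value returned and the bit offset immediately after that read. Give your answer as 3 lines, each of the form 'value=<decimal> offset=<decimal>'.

Answer: value=5 offset=3
value=152 offset=13
value=62 offset=20

Derivation:
Read 1: bits[0:3] width=3 -> value=5 (bin 101); offset now 3 = byte 0 bit 3; 29 bits remain
Read 2: bits[3:13] width=10 -> value=152 (bin 0010011000); offset now 13 = byte 1 bit 5; 19 bits remain
Read 3: bits[13:20] width=7 -> value=62 (bin 0111110); offset now 20 = byte 2 bit 4; 12 bits remain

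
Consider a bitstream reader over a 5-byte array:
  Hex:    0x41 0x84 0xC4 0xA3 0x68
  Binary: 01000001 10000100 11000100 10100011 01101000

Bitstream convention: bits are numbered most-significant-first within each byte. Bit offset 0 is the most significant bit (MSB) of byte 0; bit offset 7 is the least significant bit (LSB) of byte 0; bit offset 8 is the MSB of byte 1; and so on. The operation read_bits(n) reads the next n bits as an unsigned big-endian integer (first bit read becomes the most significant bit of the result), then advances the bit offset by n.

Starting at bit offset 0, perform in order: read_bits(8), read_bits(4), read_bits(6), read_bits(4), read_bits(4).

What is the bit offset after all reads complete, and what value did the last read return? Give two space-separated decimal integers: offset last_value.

Read 1: bits[0:8] width=8 -> value=65 (bin 01000001); offset now 8 = byte 1 bit 0; 32 bits remain
Read 2: bits[8:12] width=4 -> value=8 (bin 1000); offset now 12 = byte 1 bit 4; 28 bits remain
Read 3: bits[12:18] width=6 -> value=19 (bin 010011); offset now 18 = byte 2 bit 2; 22 bits remain
Read 4: bits[18:22] width=4 -> value=1 (bin 0001); offset now 22 = byte 2 bit 6; 18 bits remain
Read 5: bits[22:26] width=4 -> value=2 (bin 0010); offset now 26 = byte 3 bit 2; 14 bits remain

Answer: 26 2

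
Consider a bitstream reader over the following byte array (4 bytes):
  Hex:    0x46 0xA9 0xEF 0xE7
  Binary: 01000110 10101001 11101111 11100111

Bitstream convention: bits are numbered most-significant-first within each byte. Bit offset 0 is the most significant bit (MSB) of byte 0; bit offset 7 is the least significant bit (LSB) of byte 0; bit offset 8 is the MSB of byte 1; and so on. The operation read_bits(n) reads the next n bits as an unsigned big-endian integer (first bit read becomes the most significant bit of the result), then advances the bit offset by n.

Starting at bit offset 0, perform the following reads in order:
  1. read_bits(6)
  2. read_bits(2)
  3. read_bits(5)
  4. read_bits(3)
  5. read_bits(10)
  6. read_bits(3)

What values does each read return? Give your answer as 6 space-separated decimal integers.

Answer: 17 2 21 1 959 4

Derivation:
Read 1: bits[0:6] width=6 -> value=17 (bin 010001); offset now 6 = byte 0 bit 6; 26 bits remain
Read 2: bits[6:8] width=2 -> value=2 (bin 10); offset now 8 = byte 1 bit 0; 24 bits remain
Read 3: bits[8:13] width=5 -> value=21 (bin 10101); offset now 13 = byte 1 bit 5; 19 bits remain
Read 4: bits[13:16] width=3 -> value=1 (bin 001); offset now 16 = byte 2 bit 0; 16 bits remain
Read 5: bits[16:26] width=10 -> value=959 (bin 1110111111); offset now 26 = byte 3 bit 2; 6 bits remain
Read 6: bits[26:29] width=3 -> value=4 (bin 100); offset now 29 = byte 3 bit 5; 3 bits remain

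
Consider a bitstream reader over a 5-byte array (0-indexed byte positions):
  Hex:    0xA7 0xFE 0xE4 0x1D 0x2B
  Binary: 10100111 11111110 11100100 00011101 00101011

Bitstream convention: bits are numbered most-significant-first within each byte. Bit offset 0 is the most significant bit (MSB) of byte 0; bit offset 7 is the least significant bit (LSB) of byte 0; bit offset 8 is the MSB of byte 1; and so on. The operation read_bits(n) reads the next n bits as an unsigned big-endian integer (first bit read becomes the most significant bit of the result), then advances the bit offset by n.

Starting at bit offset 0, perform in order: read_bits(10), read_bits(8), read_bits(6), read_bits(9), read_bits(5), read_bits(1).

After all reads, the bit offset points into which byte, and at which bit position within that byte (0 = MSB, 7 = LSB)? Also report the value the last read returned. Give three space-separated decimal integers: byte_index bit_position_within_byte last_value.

Answer: 4 7 1

Derivation:
Read 1: bits[0:10] width=10 -> value=671 (bin 1010011111); offset now 10 = byte 1 bit 2; 30 bits remain
Read 2: bits[10:18] width=8 -> value=251 (bin 11111011); offset now 18 = byte 2 bit 2; 22 bits remain
Read 3: bits[18:24] width=6 -> value=36 (bin 100100); offset now 24 = byte 3 bit 0; 16 bits remain
Read 4: bits[24:33] width=9 -> value=58 (bin 000111010); offset now 33 = byte 4 bit 1; 7 bits remain
Read 5: bits[33:38] width=5 -> value=10 (bin 01010); offset now 38 = byte 4 bit 6; 2 bits remain
Read 6: bits[38:39] width=1 -> value=1 (bin 1); offset now 39 = byte 4 bit 7; 1 bits remain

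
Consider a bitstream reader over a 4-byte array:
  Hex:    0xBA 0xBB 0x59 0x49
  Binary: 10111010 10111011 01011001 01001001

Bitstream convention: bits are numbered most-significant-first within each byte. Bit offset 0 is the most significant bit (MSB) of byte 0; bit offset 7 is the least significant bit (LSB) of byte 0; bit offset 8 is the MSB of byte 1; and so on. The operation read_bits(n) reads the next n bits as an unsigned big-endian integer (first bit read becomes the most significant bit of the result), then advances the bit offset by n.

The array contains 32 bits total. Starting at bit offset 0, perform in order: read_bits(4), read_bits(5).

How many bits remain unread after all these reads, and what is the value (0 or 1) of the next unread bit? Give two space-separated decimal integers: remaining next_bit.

Answer: 23 0

Derivation:
Read 1: bits[0:4] width=4 -> value=11 (bin 1011); offset now 4 = byte 0 bit 4; 28 bits remain
Read 2: bits[4:9] width=5 -> value=21 (bin 10101); offset now 9 = byte 1 bit 1; 23 bits remain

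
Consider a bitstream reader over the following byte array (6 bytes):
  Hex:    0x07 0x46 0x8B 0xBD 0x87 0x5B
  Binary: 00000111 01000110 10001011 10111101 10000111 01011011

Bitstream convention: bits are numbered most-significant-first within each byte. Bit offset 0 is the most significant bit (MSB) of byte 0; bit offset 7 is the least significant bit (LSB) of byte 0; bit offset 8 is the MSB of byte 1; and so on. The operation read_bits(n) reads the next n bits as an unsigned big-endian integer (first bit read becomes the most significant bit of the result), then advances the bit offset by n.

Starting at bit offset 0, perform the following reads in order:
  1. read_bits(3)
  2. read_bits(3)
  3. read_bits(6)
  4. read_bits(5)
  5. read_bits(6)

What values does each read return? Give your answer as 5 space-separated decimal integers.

Read 1: bits[0:3] width=3 -> value=0 (bin 000); offset now 3 = byte 0 bit 3; 45 bits remain
Read 2: bits[3:6] width=3 -> value=1 (bin 001); offset now 6 = byte 0 bit 6; 42 bits remain
Read 3: bits[6:12] width=6 -> value=52 (bin 110100); offset now 12 = byte 1 bit 4; 36 bits remain
Read 4: bits[12:17] width=5 -> value=13 (bin 01101); offset now 17 = byte 2 bit 1; 31 bits remain
Read 5: bits[17:23] width=6 -> value=5 (bin 000101); offset now 23 = byte 2 bit 7; 25 bits remain

Answer: 0 1 52 13 5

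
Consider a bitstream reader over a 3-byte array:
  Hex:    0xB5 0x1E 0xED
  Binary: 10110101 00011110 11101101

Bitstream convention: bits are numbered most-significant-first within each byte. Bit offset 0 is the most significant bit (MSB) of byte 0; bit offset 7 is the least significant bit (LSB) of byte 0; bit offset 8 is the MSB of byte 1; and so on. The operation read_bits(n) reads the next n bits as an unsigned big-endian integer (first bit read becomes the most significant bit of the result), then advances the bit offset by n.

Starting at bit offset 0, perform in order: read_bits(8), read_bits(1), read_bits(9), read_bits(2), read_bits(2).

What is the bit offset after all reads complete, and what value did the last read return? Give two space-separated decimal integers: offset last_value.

Answer: 22 3

Derivation:
Read 1: bits[0:8] width=8 -> value=181 (bin 10110101); offset now 8 = byte 1 bit 0; 16 bits remain
Read 2: bits[8:9] width=1 -> value=0 (bin 0); offset now 9 = byte 1 bit 1; 15 bits remain
Read 3: bits[9:18] width=9 -> value=123 (bin 001111011); offset now 18 = byte 2 bit 2; 6 bits remain
Read 4: bits[18:20] width=2 -> value=2 (bin 10); offset now 20 = byte 2 bit 4; 4 bits remain
Read 5: bits[20:22] width=2 -> value=3 (bin 11); offset now 22 = byte 2 bit 6; 2 bits remain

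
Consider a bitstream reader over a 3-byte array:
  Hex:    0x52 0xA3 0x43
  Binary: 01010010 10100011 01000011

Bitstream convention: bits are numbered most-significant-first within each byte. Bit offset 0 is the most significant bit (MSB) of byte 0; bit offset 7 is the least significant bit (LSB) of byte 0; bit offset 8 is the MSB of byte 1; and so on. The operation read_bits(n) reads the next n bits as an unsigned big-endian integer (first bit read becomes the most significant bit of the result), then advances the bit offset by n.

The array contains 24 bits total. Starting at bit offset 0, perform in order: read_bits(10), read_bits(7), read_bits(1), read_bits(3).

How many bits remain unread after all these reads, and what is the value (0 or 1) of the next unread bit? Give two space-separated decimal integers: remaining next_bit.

Answer: 3 0

Derivation:
Read 1: bits[0:10] width=10 -> value=330 (bin 0101001010); offset now 10 = byte 1 bit 2; 14 bits remain
Read 2: bits[10:17] width=7 -> value=70 (bin 1000110); offset now 17 = byte 2 bit 1; 7 bits remain
Read 3: bits[17:18] width=1 -> value=1 (bin 1); offset now 18 = byte 2 bit 2; 6 bits remain
Read 4: bits[18:21] width=3 -> value=0 (bin 000); offset now 21 = byte 2 bit 5; 3 bits remain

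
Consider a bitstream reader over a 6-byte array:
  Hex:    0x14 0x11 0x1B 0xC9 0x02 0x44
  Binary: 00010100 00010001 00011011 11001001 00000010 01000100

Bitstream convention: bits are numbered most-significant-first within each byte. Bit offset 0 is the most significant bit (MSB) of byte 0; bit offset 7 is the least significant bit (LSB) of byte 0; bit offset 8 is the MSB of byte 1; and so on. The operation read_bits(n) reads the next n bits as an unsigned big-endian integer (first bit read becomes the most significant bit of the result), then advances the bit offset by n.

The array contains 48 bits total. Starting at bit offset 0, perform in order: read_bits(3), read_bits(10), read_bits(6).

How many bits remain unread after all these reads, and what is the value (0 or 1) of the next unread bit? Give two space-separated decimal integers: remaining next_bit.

Read 1: bits[0:3] width=3 -> value=0 (bin 000); offset now 3 = byte 0 bit 3; 45 bits remain
Read 2: bits[3:13] width=10 -> value=642 (bin 1010000010); offset now 13 = byte 1 bit 5; 35 bits remain
Read 3: bits[13:19] width=6 -> value=8 (bin 001000); offset now 19 = byte 2 bit 3; 29 bits remain

Answer: 29 1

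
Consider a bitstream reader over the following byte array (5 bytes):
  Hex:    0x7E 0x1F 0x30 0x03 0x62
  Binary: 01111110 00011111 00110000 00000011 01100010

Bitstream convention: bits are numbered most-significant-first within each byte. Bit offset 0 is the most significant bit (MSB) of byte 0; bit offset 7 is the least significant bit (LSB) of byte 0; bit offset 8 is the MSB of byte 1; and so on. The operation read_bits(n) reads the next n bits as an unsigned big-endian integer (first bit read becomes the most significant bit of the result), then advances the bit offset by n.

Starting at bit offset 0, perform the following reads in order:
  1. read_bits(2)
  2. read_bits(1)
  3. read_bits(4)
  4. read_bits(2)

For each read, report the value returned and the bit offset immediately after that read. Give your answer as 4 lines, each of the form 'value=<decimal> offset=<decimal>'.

Read 1: bits[0:2] width=2 -> value=1 (bin 01); offset now 2 = byte 0 bit 2; 38 bits remain
Read 2: bits[2:3] width=1 -> value=1 (bin 1); offset now 3 = byte 0 bit 3; 37 bits remain
Read 3: bits[3:7] width=4 -> value=15 (bin 1111); offset now 7 = byte 0 bit 7; 33 bits remain
Read 4: bits[7:9] width=2 -> value=0 (bin 00); offset now 9 = byte 1 bit 1; 31 bits remain

Answer: value=1 offset=2
value=1 offset=3
value=15 offset=7
value=0 offset=9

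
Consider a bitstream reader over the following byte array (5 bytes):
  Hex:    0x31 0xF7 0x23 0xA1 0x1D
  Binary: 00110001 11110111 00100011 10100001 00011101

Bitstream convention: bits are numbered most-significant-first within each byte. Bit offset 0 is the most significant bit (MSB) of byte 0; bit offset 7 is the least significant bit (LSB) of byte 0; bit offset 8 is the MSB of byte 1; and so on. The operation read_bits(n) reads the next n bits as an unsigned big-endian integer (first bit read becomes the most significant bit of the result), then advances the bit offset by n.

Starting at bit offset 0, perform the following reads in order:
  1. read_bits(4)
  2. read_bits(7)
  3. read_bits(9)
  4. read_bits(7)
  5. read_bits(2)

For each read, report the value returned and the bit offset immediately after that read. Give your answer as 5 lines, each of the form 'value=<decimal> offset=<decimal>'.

Answer: value=3 offset=4
value=15 offset=11
value=370 offset=20
value=29 offset=27
value=0 offset=29

Derivation:
Read 1: bits[0:4] width=4 -> value=3 (bin 0011); offset now 4 = byte 0 bit 4; 36 bits remain
Read 2: bits[4:11] width=7 -> value=15 (bin 0001111); offset now 11 = byte 1 bit 3; 29 bits remain
Read 3: bits[11:20] width=9 -> value=370 (bin 101110010); offset now 20 = byte 2 bit 4; 20 bits remain
Read 4: bits[20:27] width=7 -> value=29 (bin 0011101); offset now 27 = byte 3 bit 3; 13 bits remain
Read 5: bits[27:29] width=2 -> value=0 (bin 00); offset now 29 = byte 3 bit 5; 11 bits remain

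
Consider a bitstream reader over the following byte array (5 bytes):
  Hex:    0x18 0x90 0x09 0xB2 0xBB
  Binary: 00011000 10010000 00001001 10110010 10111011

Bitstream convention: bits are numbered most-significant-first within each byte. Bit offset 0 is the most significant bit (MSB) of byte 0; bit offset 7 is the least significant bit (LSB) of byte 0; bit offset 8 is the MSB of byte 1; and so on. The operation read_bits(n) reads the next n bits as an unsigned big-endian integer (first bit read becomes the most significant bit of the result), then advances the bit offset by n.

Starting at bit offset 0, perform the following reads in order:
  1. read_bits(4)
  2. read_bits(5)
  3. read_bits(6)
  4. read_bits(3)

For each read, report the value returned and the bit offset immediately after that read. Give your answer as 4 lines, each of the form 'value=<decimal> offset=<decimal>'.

Read 1: bits[0:4] width=4 -> value=1 (bin 0001); offset now 4 = byte 0 bit 4; 36 bits remain
Read 2: bits[4:9] width=5 -> value=17 (bin 10001); offset now 9 = byte 1 bit 1; 31 bits remain
Read 3: bits[9:15] width=6 -> value=8 (bin 001000); offset now 15 = byte 1 bit 7; 25 bits remain
Read 4: bits[15:18] width=3 -> value=0 (bin 000); offset now 18 = byte 2 bit 2; 22 bits remain

Answer: value=1 offset=4
value=17 offset=9
value=8 offset=15
value=0 offset=18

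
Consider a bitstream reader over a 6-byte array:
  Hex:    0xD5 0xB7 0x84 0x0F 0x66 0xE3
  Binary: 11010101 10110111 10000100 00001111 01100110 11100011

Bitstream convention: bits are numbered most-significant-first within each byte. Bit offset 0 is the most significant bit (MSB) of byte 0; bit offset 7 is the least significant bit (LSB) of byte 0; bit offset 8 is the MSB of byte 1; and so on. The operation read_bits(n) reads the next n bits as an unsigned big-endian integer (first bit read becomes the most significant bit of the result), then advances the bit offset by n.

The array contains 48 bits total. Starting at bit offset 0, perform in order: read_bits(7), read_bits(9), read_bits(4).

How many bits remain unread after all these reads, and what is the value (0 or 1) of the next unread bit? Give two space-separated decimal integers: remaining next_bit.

Read 1: bits[0:7] width=7 -> value=106 (bin 1101010); offset now 7 = byte 0 bit 7; 41 bits remain
Read 2: bits[7:16] width=9 -> value=439 (bin 110110111); offset now 16 = byte 2 bit 0; 32 bits remain
Read 3: bits[16:20] width=4 -> value=8 (bin 1000); offset now 20 = byte 2 bit 4; 28 bits remain

Answer: 28 0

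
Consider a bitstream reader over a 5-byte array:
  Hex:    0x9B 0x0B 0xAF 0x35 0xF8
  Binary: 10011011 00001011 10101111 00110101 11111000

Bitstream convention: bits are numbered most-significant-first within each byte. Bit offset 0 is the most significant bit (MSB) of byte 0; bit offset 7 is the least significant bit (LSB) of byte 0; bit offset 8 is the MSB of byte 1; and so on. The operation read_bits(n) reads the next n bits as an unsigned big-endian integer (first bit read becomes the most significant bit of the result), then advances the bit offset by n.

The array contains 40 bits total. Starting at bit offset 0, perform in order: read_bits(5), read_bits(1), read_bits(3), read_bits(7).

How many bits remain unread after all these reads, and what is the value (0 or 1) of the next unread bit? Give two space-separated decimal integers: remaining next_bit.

Answer: 24 1

Derivation:
Read 1: bits[0:5] width=5 -> value=19 (bin 10011); offset now 5 = byte 0 bit 5; 35 bits remain
Read 2: bits[5:6] width=1 -> value=0 (bin 0); offset now 6 = byte 0 bit 6; 34 bits remain
Read 3: bits[6:9] width=3 -> value=6 (bin 110); offset now 9 = byte 1 bit 1; 31 bits remain
Read 4: bits[9:16] width=7 -> value=11 (bin 0001011); offset now 16 = byte 2 bit 0; 24 bits remain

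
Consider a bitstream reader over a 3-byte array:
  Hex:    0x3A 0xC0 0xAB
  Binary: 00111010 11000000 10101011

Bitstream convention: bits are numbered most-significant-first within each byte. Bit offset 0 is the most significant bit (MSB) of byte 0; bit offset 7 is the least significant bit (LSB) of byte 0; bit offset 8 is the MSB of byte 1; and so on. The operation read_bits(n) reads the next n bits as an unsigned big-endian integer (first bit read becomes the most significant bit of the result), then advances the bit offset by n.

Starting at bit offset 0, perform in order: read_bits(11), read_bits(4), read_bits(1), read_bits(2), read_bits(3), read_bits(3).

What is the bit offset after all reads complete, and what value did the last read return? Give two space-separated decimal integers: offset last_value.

Answer: 24 3

Derivation:
Read 1: bits[0:11] width=11 -> value=470 (bin 00111010110); offset now 11 = byte 1 bit 3; 13 bits remain
Read 2: bits[11:15] width=4 -> value=0 (bin 0000); offset now 15 = byte 1 bit 7; 9 bits remain
Read 3: bits[15:16] width=1 -> value=0 (bin 0); offset now 16 = byte 2 bit 0; 8 bits remain
Read 4: bits[16:18] width=2 -> value=2 (bin 10); offset now 18 = byte 2 bit 2; 6 bits remain
Read 5: bits[18:21] width=3 -> value=5 (bin 101); offset now 21 = byte 2 bit 5; 3 bits remain
Read 6: bits[21:24] width=3 -> value=3 (bin 011); offset now 24 = byte 3 bit 0; 0 bits remain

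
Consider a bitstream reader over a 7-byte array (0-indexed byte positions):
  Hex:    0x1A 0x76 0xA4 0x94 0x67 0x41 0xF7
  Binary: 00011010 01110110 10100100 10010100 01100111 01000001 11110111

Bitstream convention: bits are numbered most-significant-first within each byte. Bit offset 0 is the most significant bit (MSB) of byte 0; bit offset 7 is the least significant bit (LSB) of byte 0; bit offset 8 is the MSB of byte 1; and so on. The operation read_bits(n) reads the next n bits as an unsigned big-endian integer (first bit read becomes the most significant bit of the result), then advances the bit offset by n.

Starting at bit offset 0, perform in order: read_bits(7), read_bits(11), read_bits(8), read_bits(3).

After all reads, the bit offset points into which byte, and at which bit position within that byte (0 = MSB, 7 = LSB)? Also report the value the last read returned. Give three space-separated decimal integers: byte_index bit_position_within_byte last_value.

Answer: 3 5 2

Derivation:
Read 1: bits[0:7] width=7 -> value=13 (bin 0001101); offset now 7 = byte 0 bit 7; 49 bits remain
Read 2: bits[7:18] width=11 -> value=474 (bin 00111011010); offset now 18 = byte 2 bit 2; 38 bits remain
Read 3: bits[18:26] width=8 -> value=146 (bin 10010010); offset now 26 = byte 3 bit 2; 30 bits remain
Read 4: bits[26:29] width=3 -> value=2 (bin 010); offset now 29 = byte 3 bit 5; 27 bits remain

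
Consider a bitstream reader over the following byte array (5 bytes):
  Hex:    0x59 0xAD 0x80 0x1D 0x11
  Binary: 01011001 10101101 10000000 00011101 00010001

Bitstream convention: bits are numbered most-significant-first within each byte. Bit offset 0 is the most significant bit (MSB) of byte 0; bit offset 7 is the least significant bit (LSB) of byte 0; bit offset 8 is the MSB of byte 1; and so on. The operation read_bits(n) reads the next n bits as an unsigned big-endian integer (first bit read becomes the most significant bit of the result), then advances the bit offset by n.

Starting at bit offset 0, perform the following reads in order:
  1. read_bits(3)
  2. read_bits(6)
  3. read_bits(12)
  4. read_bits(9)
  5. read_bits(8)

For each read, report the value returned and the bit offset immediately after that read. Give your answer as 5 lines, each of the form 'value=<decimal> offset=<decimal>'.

Read 1: bits[0:3] width=3 -> value=2 (bin 010); offset now 3 = byte 0 bit 3; 37 bits remain
Read 2: bits[3:9] width=6 -> value=51 (bin 110011); offset now 9 = byte 1 bit 1; 31 bits remain
Read 3: bits[9:21] width=12 -> value=1456 (bin 010110110000); offset now 21 = byte 2 bit 5; 19 bits remain
Read 4: bits[21:30] width=9 -> value=7 (bin 000000111); offset now 30 = byte 3 bit 6; 10 bits remain
Read 5: bits[30:38] width=8 -> value=68 (bin 01000100); offset now 38 = byte 4 bit 6; 2 bits remain

Answer: value=2 offset=3
value=51 offset=9
value=1456 offset=21
value=7 offset=30
value=68 offset=38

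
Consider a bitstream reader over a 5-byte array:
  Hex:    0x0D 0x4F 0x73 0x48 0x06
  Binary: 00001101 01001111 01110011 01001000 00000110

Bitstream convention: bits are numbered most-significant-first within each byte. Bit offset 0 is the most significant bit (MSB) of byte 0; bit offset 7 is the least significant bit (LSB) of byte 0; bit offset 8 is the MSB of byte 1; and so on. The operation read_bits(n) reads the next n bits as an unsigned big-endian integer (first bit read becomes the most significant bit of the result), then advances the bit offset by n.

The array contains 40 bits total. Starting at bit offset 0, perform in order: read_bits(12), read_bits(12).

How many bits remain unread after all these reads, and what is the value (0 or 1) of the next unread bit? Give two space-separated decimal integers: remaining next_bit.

Read 1: bits[0:12] width=12 -> value=212 (bin 000011010100); offset now 12 = byte 1 bit 4; 28 bits remain
Read 2: bits[12:24] width=12 -> value=3955 (bin 111101110011); offset now 24 = byte 3 bit 0; 16 bits remain

Answer: 16 0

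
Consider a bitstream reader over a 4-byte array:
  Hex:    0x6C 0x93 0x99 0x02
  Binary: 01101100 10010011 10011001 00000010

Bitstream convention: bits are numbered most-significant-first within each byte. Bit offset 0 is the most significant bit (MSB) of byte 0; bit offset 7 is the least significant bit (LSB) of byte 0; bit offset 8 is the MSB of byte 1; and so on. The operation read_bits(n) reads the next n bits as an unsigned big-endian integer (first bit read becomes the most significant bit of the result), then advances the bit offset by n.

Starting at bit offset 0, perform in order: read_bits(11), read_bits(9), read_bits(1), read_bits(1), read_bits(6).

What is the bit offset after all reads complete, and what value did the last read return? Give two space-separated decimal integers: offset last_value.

Read 1: bits[0:11] width=11 -> value=868 (bin 01101100100); offset now 11 = byte 1 bit 3; 21 bits remain
Read 2: bits[11:20] width=9 -> value=313 (bin 100111001); offset now 20 = byte 2 bit 4; 12 bits remain
Read 3: bits[20:21] width=1 -> value=1 (bin 1); offset now 21 = byte 2 bit 5; 11 bits remain
Read 4: bits[21:22] width=1 -> value=0 (bin 0); offset now 22 = byte 2 bit 6; 10 bits remain
Read 5: bits[22:28] width=6 -> value=16 (bin 010000); offset now 28 = byte 3 bit 4; 4 bits remain

Answer: 28 16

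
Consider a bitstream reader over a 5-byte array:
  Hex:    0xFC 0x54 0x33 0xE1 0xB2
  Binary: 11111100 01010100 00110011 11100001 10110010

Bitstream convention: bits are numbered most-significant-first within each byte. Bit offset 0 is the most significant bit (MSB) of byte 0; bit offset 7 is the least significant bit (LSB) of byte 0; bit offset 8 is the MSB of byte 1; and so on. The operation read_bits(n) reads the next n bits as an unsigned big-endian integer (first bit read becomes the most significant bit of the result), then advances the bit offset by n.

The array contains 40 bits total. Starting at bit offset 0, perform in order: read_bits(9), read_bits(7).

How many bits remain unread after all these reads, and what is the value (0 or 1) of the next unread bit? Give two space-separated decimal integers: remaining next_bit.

Read 1: bits[0:9] width=9 -> value=504 (bin 111111000); offset now 9 = byte 1 bit 1; 31 bits remain
Read 2: bits[9:16] width=7 -> value=84 (bin 1010100); offset now 16 = byte 2 bit 0; 24 bits remain

Answer: 24 0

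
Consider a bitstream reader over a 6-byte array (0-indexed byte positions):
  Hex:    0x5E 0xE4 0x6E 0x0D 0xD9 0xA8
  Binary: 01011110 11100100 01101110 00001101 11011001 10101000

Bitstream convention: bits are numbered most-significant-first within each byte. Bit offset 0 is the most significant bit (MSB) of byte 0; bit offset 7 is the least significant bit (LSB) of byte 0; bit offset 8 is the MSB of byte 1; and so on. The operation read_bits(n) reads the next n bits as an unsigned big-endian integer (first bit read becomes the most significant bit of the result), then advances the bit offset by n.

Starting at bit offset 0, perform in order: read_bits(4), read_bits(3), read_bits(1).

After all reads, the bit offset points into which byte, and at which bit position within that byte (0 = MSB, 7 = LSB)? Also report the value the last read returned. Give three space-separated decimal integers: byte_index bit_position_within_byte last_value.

Answer: 1 0 0

Derivation:
Read 1: bits[0:4] width=4 -> value=5 (bin 0101); offset now 4 = byte 0 bit 4; 44 bits remain
Read 2: bits[4:7] width=3 -> value=7 (bin 111); offset now 7 = byte 0 bit 7; 41 bits remain
Read 3: bits[7:8] width=1 -> value=0 (bin 0); offset now 8 = byte 1 bit 0; 40 bits remain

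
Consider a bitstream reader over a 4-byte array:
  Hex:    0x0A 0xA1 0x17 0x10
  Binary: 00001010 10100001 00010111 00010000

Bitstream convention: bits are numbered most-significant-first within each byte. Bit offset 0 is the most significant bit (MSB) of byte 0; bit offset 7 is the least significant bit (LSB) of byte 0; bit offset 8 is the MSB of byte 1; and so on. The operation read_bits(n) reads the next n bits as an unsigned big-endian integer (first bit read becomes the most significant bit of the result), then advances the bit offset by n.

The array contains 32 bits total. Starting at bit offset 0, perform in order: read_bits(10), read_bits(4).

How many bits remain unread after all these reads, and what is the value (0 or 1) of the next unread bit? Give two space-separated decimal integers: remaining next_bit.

Read 1: bits[0:10] width=10 -> value=42 (bin 0000101010); offset now 10 = byte 1 bit 2; 22 bits remain
Read 2: bits[10:14] width=4 -> value=8 (bin 1000); offset now 14 = byte 1 bit 6; 18 bits remain

Answer: 18 0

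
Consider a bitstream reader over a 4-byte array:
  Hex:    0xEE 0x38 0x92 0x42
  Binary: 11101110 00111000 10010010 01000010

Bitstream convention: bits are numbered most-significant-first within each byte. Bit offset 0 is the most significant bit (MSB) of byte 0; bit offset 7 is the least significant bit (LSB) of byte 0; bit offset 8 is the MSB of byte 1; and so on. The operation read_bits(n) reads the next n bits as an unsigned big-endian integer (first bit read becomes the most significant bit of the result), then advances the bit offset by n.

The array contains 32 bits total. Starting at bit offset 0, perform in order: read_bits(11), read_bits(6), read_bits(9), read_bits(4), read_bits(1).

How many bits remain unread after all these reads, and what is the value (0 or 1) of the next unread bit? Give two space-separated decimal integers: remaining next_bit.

Answer: 1 0

Derivation:
Read 1: bits[0:11] width=11 -> value=1905 (bin 11101110001); offset now 11 = byte 1 bit 3; 21 bits remain
Read 2: bits[11:17] width=6 -> value=49 (bin 110001); offset now 17 = byte 2 bit 1; 15 bits remain
Read 3: bits[17:26] width=9 -> value=73 (bin 001001001); offset now 26 = byte 3 bit 2; 6 bits remain
Read 4: bits[26:30] width=4 -> value=0 (bin 0000); offset now 30 = byte 3 bit 6; 2 bits remain
Read 5: bits[30:31] width=1 -> value=1 (bin 1); offset now 31 = byte 3 bit 7; 1 bits remain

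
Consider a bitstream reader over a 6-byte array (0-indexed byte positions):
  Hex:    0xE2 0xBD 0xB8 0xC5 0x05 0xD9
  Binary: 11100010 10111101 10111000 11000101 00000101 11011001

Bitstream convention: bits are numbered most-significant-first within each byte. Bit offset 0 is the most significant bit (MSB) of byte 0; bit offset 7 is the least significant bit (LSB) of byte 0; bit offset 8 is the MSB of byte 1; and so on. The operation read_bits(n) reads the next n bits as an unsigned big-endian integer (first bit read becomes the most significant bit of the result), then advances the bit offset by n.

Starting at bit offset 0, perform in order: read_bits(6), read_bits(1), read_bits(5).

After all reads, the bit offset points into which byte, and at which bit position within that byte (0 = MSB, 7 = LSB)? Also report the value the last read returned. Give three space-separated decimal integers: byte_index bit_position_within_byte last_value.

Read 1: bits[0:6] width=6 -> value=56 (bin 111000); offset now 6 = byte 0 bit 6; 42 bits remain
Read 2: bits[6:7] width=1 -> value=1 (bin 1); offset now 7 = byte 0 bit 7; 41 bits remain
Read 3: bits[7:12] width=5 -> value=11 (bin 01011); offset now 12 = byte 1 bit 4; 36 bits remain

Answer: 1 4 11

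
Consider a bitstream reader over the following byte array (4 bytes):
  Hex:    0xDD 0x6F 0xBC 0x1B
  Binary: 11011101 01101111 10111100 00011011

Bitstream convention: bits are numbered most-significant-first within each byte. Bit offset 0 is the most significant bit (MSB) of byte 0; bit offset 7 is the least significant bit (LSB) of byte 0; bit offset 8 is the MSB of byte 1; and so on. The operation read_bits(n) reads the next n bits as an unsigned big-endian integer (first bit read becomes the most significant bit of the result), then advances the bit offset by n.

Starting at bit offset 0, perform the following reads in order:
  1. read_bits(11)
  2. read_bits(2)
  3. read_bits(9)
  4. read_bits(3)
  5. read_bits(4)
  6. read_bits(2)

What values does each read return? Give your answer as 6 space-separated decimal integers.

Read 1: bits[0:11] width=11 -> value=1771 (bin 11011101011); offset now 11 = byte 1 bit 3; 21 bits remain
Read 2: bits[11:13] width=2 -> value=1 (bin 01); offset now 13 = byte 1 bit 5; 19 bits remain
Read 3: bits[13:22] width=9 -> value=495 (bin 111101111); offset now 22 = byte 2 bit 6; 10 bits remain
Read 4: bits[22:25] width=3 -> value=0 (bin 000); offset now 25 = byte 3 bit 1; 7 bits remain
Read 5: bits[25:29] width=4 -> value=3 (bin 0011); offset now 29 = byte 3 bit 5; 3 bits remain
Read 6: bits[29:31] width=2 -> value=1 (bin 01); offset now 31 = byte 3 bit 7; 1 bits remain

Answer: 1771 1 495 0 3 1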